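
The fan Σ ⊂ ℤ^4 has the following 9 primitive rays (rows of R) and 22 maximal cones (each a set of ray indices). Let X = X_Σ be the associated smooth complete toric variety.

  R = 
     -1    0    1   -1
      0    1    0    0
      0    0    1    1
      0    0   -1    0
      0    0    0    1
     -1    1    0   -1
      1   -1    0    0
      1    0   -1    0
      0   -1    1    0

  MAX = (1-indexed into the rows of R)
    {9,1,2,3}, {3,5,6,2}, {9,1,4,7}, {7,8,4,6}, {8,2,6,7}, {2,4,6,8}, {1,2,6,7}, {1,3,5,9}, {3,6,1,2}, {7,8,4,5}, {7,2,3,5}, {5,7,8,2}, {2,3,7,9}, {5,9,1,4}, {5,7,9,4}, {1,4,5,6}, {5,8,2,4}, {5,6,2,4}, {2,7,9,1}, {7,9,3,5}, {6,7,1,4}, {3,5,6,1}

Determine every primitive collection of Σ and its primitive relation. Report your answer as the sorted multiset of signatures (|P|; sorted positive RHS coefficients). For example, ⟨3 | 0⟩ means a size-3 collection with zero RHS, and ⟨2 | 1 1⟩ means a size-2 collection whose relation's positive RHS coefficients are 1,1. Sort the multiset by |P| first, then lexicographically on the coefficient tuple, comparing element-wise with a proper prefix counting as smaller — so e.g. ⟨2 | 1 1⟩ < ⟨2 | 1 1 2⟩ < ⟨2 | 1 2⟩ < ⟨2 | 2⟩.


Minimal non-faces — 15 found among 9 rays, 22 max cones:

  P={3,4}:  v_{3} + v_{4} = v_{5} ; sig = ⟨2 | 1⟩
  P={6,9}:  v_{6} + v_{9} = v_{1} ; sig = ⟨2 | 1⟩
  P={8,9}:  v_{8} + v_{9} = v_{7} ; sig = ⟨2 | 1⟩
  P={1,8}:  v_{1} + v_{8} = v_{6} + v_{7} ; sig = ⟨2 | 1 1⟩
  P={3,8}:  v_{3} + v_{8} = v_{2} + v_{5} + v_{7} ; sig = ⟨2 | 1 1 1⟩
  P={2,4,9}:  v_{2} + v_{4} + v_{9} = 0 ; sig = ⟨3 | 0⟩
  P={5,6,7}:  v_{5} + v_{6} + v_{7} = 0 ; sig = ⟨3 | 0⟩
  P={1,2,4}:  v_{1} + v_{2} + v_{4} = v_{6} ; sig = ⟨3 | 1⟩
  P={1,5,7}:  v_{1} + v_{5} + v_{7} = v_{9} ; sig = ⟨3 | 1⟩
  P={2,4,7}:  v_{2} + v_{4} + v_{7} = v_{8} ; sig = ⟨3 | 1⟩
  P={2,5,9}:  v_{2} + v_{5} + v_{9} = v_{3} ; sig = ⟨3 | 1⟩
  P={1,2,5}:  v_{1} + v_{2} + v_{5} = v_{3} + v_{6} ; sig = ⟨3 | 1 1⟩
  P={3,6,7}:  v_{3} + v_{6} + v_{7} = v_{2} + v_{9} ; sig = ⟨3 | 1 1⟩
  P={5,6,8}:  v_{5} + v_{6} + v_{8} = v_{2} + v_{4} ; sig = ⟨3 | 1 1⟩
  P={1,3,7}:  v_{1} + v_{3} + v_{7} = v_{2} + 2·v_{9} ; sig = ⟨3 | 1 2⟩

Hence PRS(X_Σ) =
[⟨2 | 1⟩, ⟨2 | 1⟩, ⟨2 | 1⟩, ⟨2 | 1 1⟩, ⟨2 | 1 1 1⟩, ⟨3 | 0⟩, ⟨3 | 0⟩, ⟨3 | 1⟩, ⟨3 | 1⟩, ⟨3 | 1⟩, ⟨3 | 1⟩, ⟨3 | 1 1⟩, ⟨3 | 1 1⟩, ⟨3 | 1 1⟩, ⟨3 | 1 2⟩]


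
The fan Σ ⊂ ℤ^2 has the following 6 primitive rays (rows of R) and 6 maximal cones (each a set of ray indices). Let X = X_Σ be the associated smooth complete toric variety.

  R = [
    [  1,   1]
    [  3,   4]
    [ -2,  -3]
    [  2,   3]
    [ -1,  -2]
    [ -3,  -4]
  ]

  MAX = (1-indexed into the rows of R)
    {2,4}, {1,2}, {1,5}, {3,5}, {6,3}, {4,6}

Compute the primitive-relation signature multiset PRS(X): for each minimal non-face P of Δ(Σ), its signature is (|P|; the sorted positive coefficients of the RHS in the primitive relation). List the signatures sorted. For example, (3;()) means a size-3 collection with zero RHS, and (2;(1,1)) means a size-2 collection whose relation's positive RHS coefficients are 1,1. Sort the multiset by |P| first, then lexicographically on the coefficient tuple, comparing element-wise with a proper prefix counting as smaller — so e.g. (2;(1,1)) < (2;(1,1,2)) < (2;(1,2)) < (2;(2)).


Primitive collections (9):

  P={2,6}:  v_{2} + v_{6} = 0 — sig = (2;())
  P={3,4}:  v_{3} + v_{4} = 0 — sig = (2;())
  P={1,3}:  v_{1} + v_{3} = v_{5} — sig = (2;(1))
  P={1,4}:  v_{1} + v_{4} = v_{2} — sig = (2;(1))
  P={1,6}:  v_{1} + v_{6} = v_{3} — sig = (2;(1))
  P={2,3}:  v_{2} + v_{3} = v_{1} — sig = (2;(1))
  P={4,5}:  v_{4} + v_{5} = v_{1} — sig = (2;(1))
  P={2,5}:  v_{2} + v_{5} = 2·v_{1} — sig = (2;(2))
  P={5,6}:  v_{5} + v_{6} = 2·v_{3} — sig = (2;(2))

so the primitive-relation signature multiset is
    (2;())
    (2;())
    (2;(1))
    (2;(1))
    (2;(1))
    (2;(1))
    (2;(1))
    (2;(2))
    (2;(2))


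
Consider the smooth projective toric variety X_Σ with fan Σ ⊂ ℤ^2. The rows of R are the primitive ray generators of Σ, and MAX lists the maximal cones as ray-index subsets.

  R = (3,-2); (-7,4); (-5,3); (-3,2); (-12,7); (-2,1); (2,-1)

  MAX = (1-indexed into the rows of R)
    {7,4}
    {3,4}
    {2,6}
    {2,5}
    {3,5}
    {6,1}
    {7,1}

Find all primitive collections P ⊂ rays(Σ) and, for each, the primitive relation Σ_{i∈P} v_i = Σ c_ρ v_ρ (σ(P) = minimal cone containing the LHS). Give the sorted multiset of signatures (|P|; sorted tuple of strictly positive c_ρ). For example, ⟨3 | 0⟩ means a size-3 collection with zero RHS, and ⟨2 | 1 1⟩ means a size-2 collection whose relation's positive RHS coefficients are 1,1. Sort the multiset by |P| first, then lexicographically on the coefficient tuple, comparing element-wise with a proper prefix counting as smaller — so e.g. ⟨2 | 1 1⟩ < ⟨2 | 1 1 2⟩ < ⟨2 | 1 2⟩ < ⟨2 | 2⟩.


The 14 primitive collections of Σ (r=7, n=2):

  P = {1,4}:  v_{1} + v_{4} = 0  ⟹  sig = ⟨2 | 0⟩
  P = {6,7}:  v_{6} + v_{7} = 0  ⟹  sig = ⟨2 | 0⟩
  P = {1,3}:  v_{1} + v_{3} = v_{6}  ⟹  sig = ⟨2 | 1⟩
  P = {2,3}:  v_{2} + v_{3} = v_{5}  ⟹  sig = ⟨2 | 1⟩
  P = {2,7}:  v_{2} + v_{7} = v_{3}  ⟹  sig = ⟨2 | 1⟩
  P = {3,6}:  v_{3} + v_{6} = v_{2}  ⟹  sig = ⟨2 | 1⟩
  P = {3,7}:  v_{3} + v_{7} = v_{4}  ⟹  sig = ⟨2 | 1⟩
  P = {4,6}:  v_{4} + v_{6} = v_{3}  ⟹  sig = ⟨2 | 1⟩
  P = {1,5}:  v_{1} + v_{5} = v_{2} + v_{6}  ⟹  sig = ⟨2 | 1 1⟩
  P = {1,2}:  v_{1} + v_{2} = 2·v_{6}  ⟹  sig = ⟨2 | 2⟩
  P = {2,4}:  v_{2} + v_{4} = 2·v_{3}  ⟹  sig = ⟨2 | 2⟩
  P = {5,6}:  v_{5} + v_{6} = 2·v_{2}  ⟹  sig = ⟨2 | 2⟩
  P = {5,7}:  v_{5} + v_{7} = 2·v_{3}  ⟹  sig = ⟨2 | 2⟩
  P = {4,5}:  v_{4} + v_{5} = 3·v_{3}  ⟹  sig = ⟨2 | 3⟩

so the primitive-relation signature multiset is
[⟨2 | 0⟩, ⟨2 | 0⟩, ⟨2 | 1⟩, ⟨2 | 1⟩, ⟨2 | 1⟩, ⟨2 | 1⟩, ⟨2 | 1⟩, ⟨2 | 1⟩, ⟨2 | 1 1⟩, ⟨2 | 2⟩, ⟨2 | 2⟩, ⟨2 | 2⟩, ⟨2 | 2⟩, ⟨2 | 3⟩]


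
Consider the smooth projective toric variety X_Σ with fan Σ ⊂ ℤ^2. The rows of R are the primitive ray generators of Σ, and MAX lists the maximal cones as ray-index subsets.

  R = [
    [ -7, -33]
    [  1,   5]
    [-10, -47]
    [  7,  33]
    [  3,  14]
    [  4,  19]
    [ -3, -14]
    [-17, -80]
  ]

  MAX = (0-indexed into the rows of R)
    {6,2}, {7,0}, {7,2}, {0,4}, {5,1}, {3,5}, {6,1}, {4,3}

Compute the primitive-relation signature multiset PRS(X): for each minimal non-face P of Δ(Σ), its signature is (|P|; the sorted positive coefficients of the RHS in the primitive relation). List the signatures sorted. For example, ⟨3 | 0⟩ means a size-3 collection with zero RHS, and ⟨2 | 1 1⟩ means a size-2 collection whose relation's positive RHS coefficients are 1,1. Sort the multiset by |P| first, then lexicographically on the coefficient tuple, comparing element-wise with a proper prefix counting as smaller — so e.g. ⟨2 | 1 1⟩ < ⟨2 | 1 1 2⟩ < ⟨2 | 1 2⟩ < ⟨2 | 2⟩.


Δ(Σ) — 8 vertices, 20 min non-faces:

  {0,3}:  v_{0} + v_{3} = 0  so sig = ⟨2 | 0⟩
  {4,6}:  v_{4} + v_{6} = 0  so sig = ⟨2 | 0⟩
  {0,2}:  v_{0} + v_{2} = v_{7}  so sig = ⟨2 | 1⟩
  {0,5}:  v_{0} + v_{5} = v_{6}  so sig = ⟨2 | 1⟩
  {0,6}:  v_{0} + v_{6} = v_{2}  so sig = ⟨2 | 1⟩
  {1,4}:  v_{1} + v_{4} = v_{5}  so sig = ⟨2 | 1⟩
  {2,3}:  v_{2} + v_{3} = v_{6}  so sig = ⟨2 | 1⟩
  {2,4}:  v_{2} + v_{4} = v_{0}  so sig = ⟨2 | 1⟩
  {3,6}:  v_{3} + v_{6} = v_{5}  so sig = ⟨2 | 1⟩
  {3,7}:  v_{3} + v_{7} = v_{2}  so sig = ⟨2 | 1⟩
  {4,5}:  v_{4} + v_{5} = v_{3}  so sig = ⟨2 | 1⟩
  {5,6}:  v_{5} + v_{6} = v_{1}  so sig = ⟨2 | 1⟩
  {5,7}:  v_{5} + v_{7} = v_{2} + v_{6}  so sig = ⟨2 | 1 1⟩
  {1,7}:  v_{1} + v_{7} = v_{2} + 2·v_{6}  so sig = ⟨2 | 1 2⟩
  {0,1}:  v_{0} + v_{1} = 2·v_{6}  so sig = ⟨2 | 2⟩
  {1,3}:  v_{1} + v_{3} = 2·v_{5}  so sig = ⟨2 | 2⟩
  {2,5}:  v_{2} + v_{5} = 2·v_{6}  so sig = ⟨2 | 2⟩
  {4,7}:  v_{4} + v_{7} = 2·v_{0}  so sig = ⟨2 | 2⟩
  {6,7}:  v_{6} + v_{7} = 2·v_{2}  so sig = ⟨2 | 2⟩
  {1,2}:  v_{1} + v_{2} = 3·v_{6}  so sig = ⟨2 | 3⟩

Sorted signature multiset PRS(X):
[⟨2 | 0⟩, ⟨2 | 0⟩, ⟨2 | 1⟩, ⟨2 | 1⟩, ⟨2 | 1⟩, ⟨2 | 1⟩, ⟨2 | 1⟩, ⟨2 | 1⟩, ⟨2 | 1⟩, ⟨2 | 1⟩, ⟨2 | 1⟩, ⟨2 | 1⟩, ⟨2 | 1 1⟩, ⟨2 | 1 2⟩, ⟨2 | 2⟩, ⟨2 | 2⟩, ⟨2 | 2⟩, ⟨2 | 2⟩, ⟨2 | 2⟩, ⟨2 | 3⟩]


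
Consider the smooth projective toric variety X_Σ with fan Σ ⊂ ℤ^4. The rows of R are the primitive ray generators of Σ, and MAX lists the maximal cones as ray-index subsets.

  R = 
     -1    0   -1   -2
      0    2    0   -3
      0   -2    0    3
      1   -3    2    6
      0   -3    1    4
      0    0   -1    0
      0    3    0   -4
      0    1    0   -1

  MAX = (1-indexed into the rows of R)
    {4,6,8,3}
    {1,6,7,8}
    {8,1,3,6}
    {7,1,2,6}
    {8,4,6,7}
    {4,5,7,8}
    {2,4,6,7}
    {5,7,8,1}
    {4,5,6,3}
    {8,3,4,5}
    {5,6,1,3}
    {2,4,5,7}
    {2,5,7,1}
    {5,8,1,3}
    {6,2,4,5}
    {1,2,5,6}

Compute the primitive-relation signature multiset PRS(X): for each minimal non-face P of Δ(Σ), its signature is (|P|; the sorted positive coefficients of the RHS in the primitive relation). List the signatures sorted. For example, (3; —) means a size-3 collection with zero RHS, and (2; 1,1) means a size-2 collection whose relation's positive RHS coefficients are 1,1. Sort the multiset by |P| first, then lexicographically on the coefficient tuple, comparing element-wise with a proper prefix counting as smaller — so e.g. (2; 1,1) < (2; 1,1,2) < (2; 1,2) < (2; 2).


Minimal non-faces — 6 found among 8 rays, 16 max cones:

  P = {2,3}:  v_{2} + v_{3} = 0 — sig = (2; —)
  P = {1,4}:  v_{1} + v_{4} = v_{5} — sig = (2; 1)
  P = {2,8}:  v_{2} + v_{8} = v_{7} — sig = (2; 1)
  P = {3,7}:  v_{3} + v_{7} = v_{8} — sig = (2; 1)
  P = {5,6,7}:  v_{5} + v_{6} + v_{7} = 0 — sig = (3; —)
  P = {5,6,8}:  v_{5} + v_{6} + v_{8} = v_{3} — sig = (3; 1)

Signatures (|P|; sorted positive RHS coefficients), sorted:
{ (2; —),  (2; 1) ×3,  (3; —),  (3; 1) }


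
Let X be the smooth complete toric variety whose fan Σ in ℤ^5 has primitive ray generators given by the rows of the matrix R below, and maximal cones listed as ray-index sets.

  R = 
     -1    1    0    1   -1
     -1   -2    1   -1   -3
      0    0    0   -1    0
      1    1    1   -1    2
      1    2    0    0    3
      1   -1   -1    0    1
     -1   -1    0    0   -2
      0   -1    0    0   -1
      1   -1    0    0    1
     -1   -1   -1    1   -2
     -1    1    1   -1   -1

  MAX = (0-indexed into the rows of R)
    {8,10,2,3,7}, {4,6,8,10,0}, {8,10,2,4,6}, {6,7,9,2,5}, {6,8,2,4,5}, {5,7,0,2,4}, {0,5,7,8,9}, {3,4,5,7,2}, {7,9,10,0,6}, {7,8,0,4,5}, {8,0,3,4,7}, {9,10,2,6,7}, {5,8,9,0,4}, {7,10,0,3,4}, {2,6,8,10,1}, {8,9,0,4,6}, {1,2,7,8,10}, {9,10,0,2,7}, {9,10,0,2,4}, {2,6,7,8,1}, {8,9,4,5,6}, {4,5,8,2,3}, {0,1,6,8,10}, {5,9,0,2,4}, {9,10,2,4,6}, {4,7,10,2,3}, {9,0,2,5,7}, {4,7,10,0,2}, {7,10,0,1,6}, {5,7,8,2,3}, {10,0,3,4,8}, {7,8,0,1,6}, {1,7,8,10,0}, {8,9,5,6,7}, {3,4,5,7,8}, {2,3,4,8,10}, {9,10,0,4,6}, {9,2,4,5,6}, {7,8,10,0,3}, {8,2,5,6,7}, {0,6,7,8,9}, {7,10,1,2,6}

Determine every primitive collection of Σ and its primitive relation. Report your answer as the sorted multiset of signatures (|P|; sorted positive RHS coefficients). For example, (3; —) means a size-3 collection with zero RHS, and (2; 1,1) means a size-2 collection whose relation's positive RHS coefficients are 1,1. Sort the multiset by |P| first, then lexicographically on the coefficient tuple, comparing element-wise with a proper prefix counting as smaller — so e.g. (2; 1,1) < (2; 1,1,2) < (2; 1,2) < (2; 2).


|primitive collections| = 20. Relations:

  • {3,9}:  v_{3} + v_{9} = 0  so sig = (2; —)
  • {5,10}:  v_{5} + v_{10} = v_{2}  so sig = (2; 1)
  • {1,4}:  v_{1} + v_{4} = v_{8} + v_{10}  so sig = (2; 1,1)
  • {3,6}:  v_{3} + v_{6} = v_{8} + v_{10}  so sig = (2; 1,1)
  • {1,5}:  v_{1} + v_{5} = v_{2} + v_{6} + v_{7} + v_{8}  so sig = (2; 1,1,1,1)
  • {1,9}:  v_{1} + v_{9} = 2·v_{6} + v_{7}  so sig = (2; 1,2)
  • {1,3}:  v_{1} + v_{3} = v_{7} + 2·v_{8} + 2·v_{10}  so sig = (2; 1,2,2)
  • {0,2,8}:  v_{0} + v_{2} + v_{8} = 0  so sig = (3; —)
  • {4,6,7}:  v_{4} + v_{6} + v_{7} = 0  so sig = (3; —)
  • {0,5,6}:  v_{0} + v_{5} + v_{6} = v_{9}  so sig = (3; 1)
  • {8,9,10}:  v_{8} + v_{9} + v_{10} = v_{6}  so sig = (3; 1)
  • {0,2,6}:  v_{0} + v_{2} + v_{6} = v_{9} + v_{10}  so sig = (3; 1,1)
  • {0,3,5}:  v_{0} + v_{3} + v_{5} = v_{4} + v_{7}  so sig = (3; 1,1)
  • {2,8,9}:  v_{2} + v_{8} + v_{9} = v_{5} + v_{6}  so sig = (3; 1,1)
  • {4,7,9}:  v_{4} + v_{7} + v_{9} = v_{0} + v_{5}  so sig = (3; 1,1)
  • {0,1,2}:  v_{0} + v_{1} + v_{2} = v_{6} + v_{7} + v_{10}  so sig = (3; 1,1,1)
  • {0,2,3}:  v_{0} + v_{2} + v_{3} = v_{4} + v_{7} + v_{10}  so sig = (3; 1,1,1)
  • {4,7,8,10}:  v_{4} + v_{7} + v_{8} + v_{10} = v_{3}  so sig = (4; 1)
  • {6,7,8,10}:  v_{6} + v_{7} + v_{8} + v_{10} = v_{1}  so sig = (4; 1)
  • {2,4,7,8}:  v_{2} + v_{4} + v_{7} + v_{8} = v_{3} + v_{5}  so sig = (4; 1,1)

so the primitive-relation signature multiset is
[(2; —), (2; 1), (2; 1,1), (2; 1,1), (2; 1,1,1,1), (2; 1,2), (2; 1,2,2), (3; —), (3; —), (3; 1), (3; 1), (3; 1,1), (3; 1,1), (3; 1,1), (3; 1,1), (3; 1,1,1), (3; 1,1,1), (4; 1), (4; 1), (4; 1,1)]


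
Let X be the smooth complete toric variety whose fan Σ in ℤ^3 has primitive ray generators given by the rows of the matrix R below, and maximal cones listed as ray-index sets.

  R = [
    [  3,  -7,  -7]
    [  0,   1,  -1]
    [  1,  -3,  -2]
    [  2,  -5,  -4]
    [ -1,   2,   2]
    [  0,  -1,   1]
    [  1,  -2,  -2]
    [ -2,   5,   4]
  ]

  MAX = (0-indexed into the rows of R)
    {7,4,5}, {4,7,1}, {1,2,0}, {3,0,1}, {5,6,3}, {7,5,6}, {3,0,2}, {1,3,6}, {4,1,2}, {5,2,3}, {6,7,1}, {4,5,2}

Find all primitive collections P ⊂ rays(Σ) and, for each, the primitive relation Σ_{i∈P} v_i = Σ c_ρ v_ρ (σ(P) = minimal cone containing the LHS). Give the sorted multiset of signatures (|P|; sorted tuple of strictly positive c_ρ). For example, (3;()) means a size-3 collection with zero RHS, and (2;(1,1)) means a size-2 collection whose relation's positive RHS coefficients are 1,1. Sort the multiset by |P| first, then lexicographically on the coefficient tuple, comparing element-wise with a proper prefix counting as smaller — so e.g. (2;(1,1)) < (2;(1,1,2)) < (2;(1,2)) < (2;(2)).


11 minimal non-faces of Δ(Σ) (on 8 rays):

  P = {1,5}:  v_{1} + v_{5} = 0  →  sig = (2;())
  P = {3,7}:  v_{3} + v_{7} = 0  →  sig = (2;())
  P = {4,6}:  v_{4} + v_{6} = 0  →  sig = (2;())
  P = {2,6}:  v_{2} + v_{6} = v_{3}  →  sig = (2;(1))
  P = {2,7}:  v_{2} + v_{7} = v_{4}  →  sig = (2;(1))
  P = {3,4}:  v_{3} + v_{4} = v_{2}  →  sig = (2;(1))
  P = {0,5}:  v_{0} + v_{5} = v_{2} + v_{3}  →  sig = (2;(1,1))
  P = {0,7}:  v_{0} + v_{7} = v_{1} + v_{2}  →  sig = (2;(1,1))
  P = {0,4}:  v_{0} + v_{4} = v_{1} + 2·v_{2}  →  sig = (2;(1,2))
  P = {0,6}:  v_{0} + v_{6} = v_{1} + 2·v_{3}  →  sig = (2;(1,2))
  P = {1,2,3}:  v_{1} + v_{2} + v_{3} = v_{0}  →  sig = (3;(1))

Sorted signature multiset PRS(X):
    (2;())
    (2;())
    (2;())
    (2;(1))
    (2;(1))
    (2;(1))
    (2;(1,1))
    (2;(1,1))
    (2;(1,2))
    (2;(1,2))
    (3;(1))


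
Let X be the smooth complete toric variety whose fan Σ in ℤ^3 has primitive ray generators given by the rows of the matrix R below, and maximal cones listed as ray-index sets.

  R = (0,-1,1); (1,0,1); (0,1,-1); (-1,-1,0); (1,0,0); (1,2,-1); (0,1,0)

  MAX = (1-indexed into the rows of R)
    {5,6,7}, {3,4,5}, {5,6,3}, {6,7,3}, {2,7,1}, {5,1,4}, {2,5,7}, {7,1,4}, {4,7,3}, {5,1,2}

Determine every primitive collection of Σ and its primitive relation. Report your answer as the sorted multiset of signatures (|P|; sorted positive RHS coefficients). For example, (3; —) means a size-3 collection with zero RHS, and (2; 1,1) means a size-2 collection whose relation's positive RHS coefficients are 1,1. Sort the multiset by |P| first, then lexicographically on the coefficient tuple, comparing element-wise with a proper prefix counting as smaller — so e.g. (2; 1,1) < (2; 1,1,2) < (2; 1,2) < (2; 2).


9 minimal non-faces of Δ(Σ) (on 7 rays):

  • {1,3}:  v_{1} + v_{3} = 0 ; sig = (2; —)
  • {2,4}:  v_{2} + v_{4} = v_{1} ; sig = (2; 1)
  • {4,6}:  v_{4} + v_{6} = v_{3} ; sig = (2; 1)
  • {1,6}:  v_{1} + v_{6} = v_{5} + v_{7} ; sig = (2; 1,1)
  • {2,3}:  v_{2} + v_{3} = v_{5} + v_{7} ; sig = (2; 1,1)
  • {2,6}:  v_{2} + v_{6} = 2·v_{5} + 2·v_{7} ; sig = (2; 2,2)
  • {4,5,7}:  v_{4} + v_{5} + v_{7} = 0 ; sig = (3; —)
  • {1,5,7}:  v_{1} + v_{5} + v_{7} = v_{2} ; sig = (3; 1)
  • {3,5,7}:  v_{3} + v_{5} + v_{7} = v_{6} ; sig = (3; 1)

Hence PRS(X_Σ) =
    (2; —)
    (2; 1)
    (2; 1)
    (2; 1,1)
    (2; 1,1)
    (2; 2,2)
    (3; —)
    (3; 1)
    (3; 1)


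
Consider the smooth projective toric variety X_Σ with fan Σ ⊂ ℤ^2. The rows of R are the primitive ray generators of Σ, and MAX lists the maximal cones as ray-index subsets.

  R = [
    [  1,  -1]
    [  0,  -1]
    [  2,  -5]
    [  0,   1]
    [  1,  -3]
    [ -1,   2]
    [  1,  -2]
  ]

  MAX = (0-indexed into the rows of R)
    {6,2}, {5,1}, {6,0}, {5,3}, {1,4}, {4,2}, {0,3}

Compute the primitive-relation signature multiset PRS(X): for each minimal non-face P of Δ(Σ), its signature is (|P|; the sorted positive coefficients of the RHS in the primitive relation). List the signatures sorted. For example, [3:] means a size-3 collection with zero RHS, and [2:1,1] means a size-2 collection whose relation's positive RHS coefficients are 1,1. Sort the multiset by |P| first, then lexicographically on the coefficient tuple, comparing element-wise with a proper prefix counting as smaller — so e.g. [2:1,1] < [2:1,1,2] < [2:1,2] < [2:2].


The 14 primitive collections of Σ (r=7, n=2):

  {1,3}:  v_{1} + v_{3} = 0  ⇒ sig = [2:]
  {5,6}:  v_{5} + v_{6} = 0  ⇒ sig = [2:]
  {0,1}:  v_{0} + v_{1} = v_{6}  ⇒ sig = [2:1]
  {0,5}:  v_{0} + v_{5} = v_{3}  ⇒ sig = [2:1]
  {1,6}:  v_{1} + v_{6} = v_{4}  ⇒ sig = [2:1]
  {2,5}:  v_{2} + v_{5} = v_{4}  ⇒ sig = [2:1]
  {3,4}:  v_{3} + v_{4} = v_{6}  ⇒ sig = [2:1]
  {3,6}:  v_{3} + v_{6} = v_{0}  ⇒ sig = [2:1]
  {4,5}:  v_{4} + v_{5} = v_{1}  ⇒ sig = [2:1]
  {4,6}:  v_{4} + v_{6} = v_{2}  ⇒ sig = [2:1]
  {0,4}:  v_{0} + v_{4} = 2·v_{6}  ⇒ sig = [2:2]
  {1,2}:  v_{1} + v_{2} = 2·v_{4}  ⇒ sig = [2:2]
  {2,3}:  v_{2} + v_{3} = 2·v_{6}  ⇒ sig = [2:2]
  {0,2}:  v_{0} + v_{2} = 3·v_{6}  ⇒ sig = [2:3]

Signatures (|P|; sorted positive RHS coefficients), sorted:
    [2:]
    [2:]
    [2:1]
    [2:1]
    [2:1]
    [2:1]
    [2:1]
    [2:1]
    [2:1]
    [2:1]
    [2:2]
    [2:2]
    [2:2]
    [2:3]


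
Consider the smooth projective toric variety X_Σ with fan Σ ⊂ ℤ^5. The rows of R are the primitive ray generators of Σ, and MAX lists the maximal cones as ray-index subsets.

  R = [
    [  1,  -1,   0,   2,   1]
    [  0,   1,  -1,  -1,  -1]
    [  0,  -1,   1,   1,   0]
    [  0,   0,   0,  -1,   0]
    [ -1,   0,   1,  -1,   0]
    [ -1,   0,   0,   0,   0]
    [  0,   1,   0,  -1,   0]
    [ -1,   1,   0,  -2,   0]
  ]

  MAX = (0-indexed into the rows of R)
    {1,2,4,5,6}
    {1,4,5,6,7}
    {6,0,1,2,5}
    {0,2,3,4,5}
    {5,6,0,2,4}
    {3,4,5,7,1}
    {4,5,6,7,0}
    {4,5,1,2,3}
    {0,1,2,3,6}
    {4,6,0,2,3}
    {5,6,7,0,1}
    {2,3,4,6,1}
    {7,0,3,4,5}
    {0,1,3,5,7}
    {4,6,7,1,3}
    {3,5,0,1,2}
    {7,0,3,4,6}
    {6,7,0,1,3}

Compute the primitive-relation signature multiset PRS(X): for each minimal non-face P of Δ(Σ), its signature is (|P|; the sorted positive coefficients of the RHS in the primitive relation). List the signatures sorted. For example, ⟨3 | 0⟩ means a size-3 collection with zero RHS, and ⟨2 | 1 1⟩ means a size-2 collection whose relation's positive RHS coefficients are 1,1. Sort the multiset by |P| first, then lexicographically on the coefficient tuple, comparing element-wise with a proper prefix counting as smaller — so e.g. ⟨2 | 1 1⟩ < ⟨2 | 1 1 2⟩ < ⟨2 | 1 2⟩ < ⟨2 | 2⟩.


Primitive collections (3):

  P={2,7}:  v_{2} + v_{7} = v_{4} — sig = ⟨2 | 1⟩
  P={0,1,4}:  v_{0} + v_{1} + v_{4} = 0 — sig = ⟨3 | 0⟩
  P={3,5,6}:  v_{3} + v_{5} + v_{6} = v_{7} — sig = ⟨3 | 1⟩

so the primitive-relation signature multiset is
{ ⟨2 | 1⟩,  ⟨3 | 0⟩,  ⟨3 | 1⟩ }


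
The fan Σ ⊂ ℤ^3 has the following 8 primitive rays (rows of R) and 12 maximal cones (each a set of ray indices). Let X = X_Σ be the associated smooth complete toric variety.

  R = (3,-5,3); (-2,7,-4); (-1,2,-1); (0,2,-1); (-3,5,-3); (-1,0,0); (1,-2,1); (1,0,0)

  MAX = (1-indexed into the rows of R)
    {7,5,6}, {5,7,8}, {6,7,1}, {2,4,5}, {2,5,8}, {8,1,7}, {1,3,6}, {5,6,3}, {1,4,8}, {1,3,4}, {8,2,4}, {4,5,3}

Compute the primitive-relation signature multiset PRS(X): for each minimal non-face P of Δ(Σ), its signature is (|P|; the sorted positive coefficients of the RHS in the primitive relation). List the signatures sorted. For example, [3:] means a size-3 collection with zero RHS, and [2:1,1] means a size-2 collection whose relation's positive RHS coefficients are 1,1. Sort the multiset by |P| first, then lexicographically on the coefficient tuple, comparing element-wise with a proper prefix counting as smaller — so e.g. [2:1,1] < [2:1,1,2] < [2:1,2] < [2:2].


The 11 primitive collections of Σ (r=8, n=3):

  • {1,5}:  v_{1} + v_{5} = 0  →  sig = [2:]
  • {3,7}:  v_{3} + v_{7} = 0  →  sig = [2:]
  • {6,8}:  v_{6} + v_{8} = 0  →  sig = [2:]
  • {3,8}:  v_{3} + v_{8} = v_{4}  →  sig = [2:1]
  • {4,6}:  v_{4} + v_{6} = v_{3}  →  sig = [2:1]
  • {4,7}:  v_{4} + v_{7} = v_{8}  →  sig = [2:1]
  • {1,2}:  v_{1} + v_{2} = v_{4} + v_{8}  →  sig = [2:1,1]
  • {2,6}:  v_{2} + v_{6} = v_{4} + v_{5}  →  sig = [2:1,1]
  • {2,3}:  v_{2} + v_{3} = 2·v_{4} + v_{5}  →  sig = [2:1,2]
  • {2,7}:  v_{2} + v_{7} = v_{5} + 2·v_{8}  →  sig = [2:1,2]
  • {4,5,8}:  v_{4} + v_{5} + v_{8} = v_{2}  →  sig = [3:1]

Signatures (|P|; sorted positive RHS coefficients), sorted:
{ [2:] ×3,  [2:1] ×3,  [2:1,1] ×2,  [2:1,2] ×2,  [3:1] }


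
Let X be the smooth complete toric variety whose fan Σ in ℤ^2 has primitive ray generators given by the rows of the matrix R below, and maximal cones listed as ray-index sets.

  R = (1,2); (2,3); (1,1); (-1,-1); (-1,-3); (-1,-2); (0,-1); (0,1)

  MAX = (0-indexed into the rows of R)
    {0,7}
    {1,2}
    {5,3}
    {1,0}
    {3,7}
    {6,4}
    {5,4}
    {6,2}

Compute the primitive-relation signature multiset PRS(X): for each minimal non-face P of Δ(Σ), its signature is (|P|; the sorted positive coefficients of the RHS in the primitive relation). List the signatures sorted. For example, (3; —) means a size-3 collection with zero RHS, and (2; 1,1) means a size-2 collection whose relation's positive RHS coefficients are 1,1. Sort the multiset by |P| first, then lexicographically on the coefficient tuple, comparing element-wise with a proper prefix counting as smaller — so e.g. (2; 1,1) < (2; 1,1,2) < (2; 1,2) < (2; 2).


|primitive collections| = 20. Relations:

  {0,5}:  v_{0} + v_{5} = 0  →  sig = (2; —)
  {2,3}:  v_{2} + v_{3} = 0  →  sig = (2; —)
  {6,7}:  v_{6} + v_{7} = 0  →  sig = (2; —)
  {0,2}:  v_{0} + v_{2} = v_{1}  →  sig = (2; 1)
  {0,3}:  v_{0} + v_{3} = v_{7}  →  sig = (2; 1)
  {0,4}:  v_{0} + v_{4} = v_{6}  →  sig = (2; 1)
  {0,6}:  v_{0} + v_{6} = v_{2}  →  sig = (2; 1)
  {1,3}:  v_{1} + v_{3} = v_{0}  →  sig = (2; 1)
  {1,5}:  v_{1} + v_{5} = v_{2}  →  sig = (2; 1)
  {2,5}:  v_{2} + v_{5} = v_{6}  →  sig = (2; 1)
  {2,7}:  v_{2} + v_{7} = v_{0}  →  sig = (2; 1)
  {3,6}:  v_{3} + v_{6} = v_{5}  →  sig = (2; 1)
  {4,7}:  v_{4} + v_{7} = v_{5}  →  sig = (2; 1)
  {5,6}:  v_{5} + v_{6} = v_{4}  →  sig = (2; 1)
  {5,7}:  v_{5} + v_{7} = v_{3}  →  sig = (2; 1)
  {1,4}:  v_{1} + v_{4} = v_{2} + v_{6}  →  sig = (2; 1,1)
  {1,6}:  v_{1} + v_{6} = 2·v_{2}  →  sig = (2; 2)
  {1,7}:  v_{1} + v_{7} = 2·v_{0}  →  sig = (2; 2)
  {2,4}:  v_{2} + v_{4} = 2·v_{6}  →  sig = (2; 2)
  {3,4}:  v_{3} + v_{4} = 2·v_{5}  →  sig = (2; 2)

Sorted signature multiset PRS(X):
    (2; —)
    (2; —)
    (2; —)
    (2; 1)
    (2; 1)
    (2; 1)
    (2; 1)
    (2; 1)
    (2; 1)
    (2; 1)
    (2; 1)
    (2; 1)
    (2; 1)
    (2; 1)
    (2; 1)
    (2; 1,1)
    (2; 2)
    (2; 2)
    (2; 2)
    (2; 2)


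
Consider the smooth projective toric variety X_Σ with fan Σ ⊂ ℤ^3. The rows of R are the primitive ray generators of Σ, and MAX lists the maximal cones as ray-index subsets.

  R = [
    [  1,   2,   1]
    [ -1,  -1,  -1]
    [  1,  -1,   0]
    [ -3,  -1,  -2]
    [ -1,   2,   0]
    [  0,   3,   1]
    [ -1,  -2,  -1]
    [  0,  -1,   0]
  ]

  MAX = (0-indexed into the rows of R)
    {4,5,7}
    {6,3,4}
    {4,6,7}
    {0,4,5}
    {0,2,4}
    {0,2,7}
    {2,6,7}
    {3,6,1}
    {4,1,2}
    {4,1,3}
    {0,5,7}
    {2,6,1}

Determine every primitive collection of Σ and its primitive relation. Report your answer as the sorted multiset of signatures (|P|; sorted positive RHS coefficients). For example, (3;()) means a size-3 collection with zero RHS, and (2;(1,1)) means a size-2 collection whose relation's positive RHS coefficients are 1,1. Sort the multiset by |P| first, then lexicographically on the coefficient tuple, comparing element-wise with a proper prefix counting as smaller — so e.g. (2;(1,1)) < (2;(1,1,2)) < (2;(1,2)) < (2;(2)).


Minimal non-faces — 14 found among 8 rays, 12 max cones:

  {0,6}:  v_{0} + v_{6} = 0  ⟹  sig = (2;())
  {1,5}:  v_{1} + v_{5} = v_{4}  ⟹  sig = (2;(1))
  {1,7}:  v_{1} + v_{7} = v_{6}  ⟹  sig = (2;(1))
  {2,5}:  v_{2} + v_{5} = v_{0}  ⟹  sig = (2;(1))
  {0,1}:  v_{0} + v_{1} = v_{2} + v_{4}  ⟹  sig = (2;(1,1))
  {0,3}:  v_{0} + v_{3} = v_{1} + v_{4}  ⟹  sig = (2;(1,1))
  {5,6}:  v_{5} + v_{6} = v_{4} + v_{7}  ⟹  sig = (2;(1,1))
  {3,5}:  v_{3} + v_{5} = 2·v_{4} + v_{6}  ⟹  sig = (2;(1,2))
  {3,7}:  v_{3} + v_{7} = v_{4} + 2·v_{6}  ⟹  sig = (2;(1,2))
  {2,3}:  v_{2} + v_{3} = 2·v_{1}  ⟹  sig = (2;(2))
  {2,4,7}:  v_{2} + v_{4} + v_{7} = 0  ⟹  sig = (3;())
  {0,4,7}:  v_{0} + v_{4} + v_{7} = v_{5}  ⟹  sig = (3;(1))
  {1,4,6}:  v_{1} + v_{4} + v_{6} = v_{3}  ⟹  sig = (3;(1))
  {2,4,6}:  v_{2} + v_{4} + v_{6} = v_{1}  ⟹  sig = (3;(1))

Signatures (|P|; sorted positive RHS coefficients), sorted:
{ (2;()),  (2;(1)) ×3,  (2;(1,1)) ×3,  (2;(1,2)) ×2,  (2;(2)),  (3;()),  (3;(1)) ×3 }


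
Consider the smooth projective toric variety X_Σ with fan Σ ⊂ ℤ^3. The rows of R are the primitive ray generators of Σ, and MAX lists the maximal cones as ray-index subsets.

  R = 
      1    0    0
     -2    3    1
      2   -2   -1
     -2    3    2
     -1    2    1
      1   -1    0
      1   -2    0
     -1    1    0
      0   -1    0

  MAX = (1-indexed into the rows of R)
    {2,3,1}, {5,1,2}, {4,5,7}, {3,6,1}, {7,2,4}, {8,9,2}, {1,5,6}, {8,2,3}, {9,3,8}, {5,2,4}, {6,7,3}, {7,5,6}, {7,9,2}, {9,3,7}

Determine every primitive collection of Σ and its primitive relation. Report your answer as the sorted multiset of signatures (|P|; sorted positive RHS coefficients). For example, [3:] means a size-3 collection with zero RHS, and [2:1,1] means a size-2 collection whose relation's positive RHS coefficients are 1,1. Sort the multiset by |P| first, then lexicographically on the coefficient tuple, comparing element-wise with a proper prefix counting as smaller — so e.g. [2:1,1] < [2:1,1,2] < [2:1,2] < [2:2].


18 minimal non-faces of Δ(Σ) (on 9 rays):

  P={6,8}:  v_{6} + v_{8} = 0  so sig = [2:]
  P={1,9}:  v_{1} + v_{9} = v_{6}  so sig = [2:1]
  P={2,6}:  v_{2} + v_{6} = v_{5}  so sig = [2:1]
  P={3,5}:  v_{3} + v_{5} = v_{1}  so sig = [2:1]
  P={5,8}:  v_{5} + v_{8} = v_{2}  so sig = [2:1]
  P={6,9}:  v_{6} + v_{9} = v_{7}  so sig = [2:1]
  P={7,8}:  v_{7} + v_{8} = v_{9}  so sig = [2:1]
  P={1,8}:  v_{1} + v_{8} = v_{2} + v_{3}  so sig = [2:1,1]
  P={3,4}:  v_{3} + v_{4} = v_{5} + v_{6}  so sig = [2:1,1]
  P={5,9}:  v_{5} + v_{9} = v_{2} + v_{7}  so sig = [2:1,1]
  P={1,4}:  v_{1} + v_{4} = 2·v_{5} + v_{6}  so sig = [2:1,2]
  P={4,6}:  v_{4} + v_{6} = 2·v_{5} + v_{7}  so sig = [2:1,2]
  P={4,8}:  v_{4} + v_{8} = 2·v_{2} + v_{7}  so sig = [2:1,2]
  P={1,7}:  v_{1} + v_{7} = 2·v_{6}  so sig = [2:2]
  P={4,9}:  v_{4} + v_{9} = 2·v_{2} + 2·v_{7}  so sig = [2:2,2]
  P={2,3,9}:  v_{2} + v_{3} + v_{9} = 0  so sig = [3:]
  P={2,3,7}:  v_{2} + v_{3} + v_{7} = v_{6}  so sig = [3:1]
  P={2,5,7}:  v_{2} + v_{5} + v_{7} = v_{4}  so sig = [3:1]

Hence PRS(X_Σ) =
[[2:], [2:1], [2:1], [2:1], [2:1], [2:1], [2:1], [2:1,1], [2:1,1], [2:1,1], [2:1,2], [2:1,2], [2:1,2], [2:2], [2:2,2], [3:], [3:1], [3:1]]


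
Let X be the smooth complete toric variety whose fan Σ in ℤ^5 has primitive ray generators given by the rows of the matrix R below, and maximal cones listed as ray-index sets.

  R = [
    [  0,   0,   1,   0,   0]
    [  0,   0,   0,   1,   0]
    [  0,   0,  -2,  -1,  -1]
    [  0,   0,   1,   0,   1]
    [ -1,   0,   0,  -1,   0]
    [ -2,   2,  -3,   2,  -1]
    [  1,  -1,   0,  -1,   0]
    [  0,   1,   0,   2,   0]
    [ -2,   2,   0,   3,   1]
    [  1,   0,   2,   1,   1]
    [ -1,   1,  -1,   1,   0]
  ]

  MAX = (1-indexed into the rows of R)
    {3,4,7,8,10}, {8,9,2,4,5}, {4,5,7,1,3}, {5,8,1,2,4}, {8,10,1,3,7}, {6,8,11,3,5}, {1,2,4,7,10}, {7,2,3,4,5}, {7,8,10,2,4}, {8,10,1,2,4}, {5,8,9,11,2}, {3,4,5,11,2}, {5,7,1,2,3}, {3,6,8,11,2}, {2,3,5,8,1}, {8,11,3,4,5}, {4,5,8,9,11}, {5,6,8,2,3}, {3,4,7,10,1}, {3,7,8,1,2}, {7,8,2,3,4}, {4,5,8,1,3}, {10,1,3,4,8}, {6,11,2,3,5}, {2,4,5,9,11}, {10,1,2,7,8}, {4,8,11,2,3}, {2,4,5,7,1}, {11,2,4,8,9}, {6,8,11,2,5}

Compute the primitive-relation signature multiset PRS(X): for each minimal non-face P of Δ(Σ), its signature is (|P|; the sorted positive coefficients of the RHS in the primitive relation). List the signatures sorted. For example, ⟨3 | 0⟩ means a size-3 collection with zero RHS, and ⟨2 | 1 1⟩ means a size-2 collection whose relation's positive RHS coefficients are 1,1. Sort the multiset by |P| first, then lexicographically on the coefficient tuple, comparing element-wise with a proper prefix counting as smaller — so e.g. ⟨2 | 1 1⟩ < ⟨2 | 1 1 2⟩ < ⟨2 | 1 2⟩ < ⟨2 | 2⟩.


20 minimal non-faces of Δ(Σ) (on 11 rays):

  P={1,11}:  v_{1} + v_{11} = v_{5} + v_{8}  ⇒ sig = ⟨2 | 1 1⟩
  P={5,10}:  v_{5} + v_{10} = v_{1} + v_{4}  ⇒ sig = ⟨2 | 1 1⟩
  P={6,10}:  v_{6} + v_{10} = v_{8} + v_{11}  ⇒ sig = ⟨2 | 1 1⟩
  P={10,11}:  v_{10} + v_{11} = v_{4} + v_{8}  ⇒ sig = ⟨2 | 1 1⟩
  P={6,7}:  v_{6} + v_{7} = v_{2} + v_{3} + v_{11}  ⇒ sig = ⟨2 | 1 1 1⟩
  P={7,9}:  v_{7} + v_{9} = v_{2} + v_{4} + v_{11}  ⇒ sig = ⟨2 | 1 1 1⟩
  P={7,11}:  v_{7} + v_{11} = v_{2} + v_{3} + v_{4}  ⇒ sig = ⟨2 | 1 1 1⟩
  P={6,9}:  v_{6} + v_{9} = v_{2} + v_{5} + v_{8} + 3·v_{11}  ⇒ sig = ⟨2 | 1 1 1 3⟩
  P={1,6}:  v_{1} + v_{6} = v_{2} + v_{3} + 2·v_{5} + 2·v_{8}  ⇒ sig = ⟨2 | 1 1 2 2⟩
  P={1,9}:  v_{1} + v_{9} = v_{2} + v_{4} + 2·v_{5} + 2·v_{8}  ⇒ sig = ⟨2 | 1 1 2 2⟩
  P={9,10}:  v_{9} + v_{10} = v_{2} + 2·v_{4} + v_{5} + 2·v_{8}  ⇒ sig = ⟨2 | 1 1 2 2⟩
  P={3,9}:  v_{3} + v_{9} = 2·v_{11}  ⇒ sig = ⟨2 | 2⟩
  P={4,6}:  v_{4} + v_{6} = 2·v_{11}  ⇒ sig = ⟨2 | 2⟩
  P={5,7,8}:  v_{5} + v_{7} + v_{8} = 0  ⇒ sig = ⟨3 | 0⟩
  P={2,3,10}:  v_{2} + v_{3} + v_{10} = v_{7} + v_{8}  ⇒ sig = ⟨3 | 1 1⟩
  P={1,2,3,4}:  v_{1} + v_{2} + v_{3} + v_{4} = 0  ⇒ sig = ⟨4 | 0⟩
  P={1,4,7,8}:  v_{1} + v_{4} + v_{7} + v_{8} = v_{10}  ⇒ sig = ⟨4 | 1⟩
  P={2,3,4,5,8}:  v_{2} + v_{3} + v_{4} + v_{5} + v_{8} = v_{11}  ⇒ sig = ⟨5 | 1⟩
  P={2,3,5,8,11}:  v_{2} + v_{3} + v_{5} + v_{8} + v_{11} = v_{6}  ⇒ sig = ⟨5 | 1⟩
  P={2,4,5,8,11}:  v_{2} + v_{4} + v_{5} + v_{8} + v_{11} = v_{9}  ⇒ sig = ⟨5 | 1⟩

Hence PRS(X_Σ) =
    ⟨2 | 1 1⟩
    ⟨2 | 1 1⟩
    ⟨2 | 1 1⟩
    ⟨2 | 1 1⟩
    ⟨2 | 1 1 1⟩
    ⟨2 | 1 1 1⟩
    ⟨2 | 1 1 1⟩
    ⟨2 | 1 1 1 3⟩
    ⟨2 | 1 1 2 2⟩
    ⟨2 | 1 1 2 2⟩
    ⟨2 | 1 1 2 2⟩
    ⟨2 | 2⟩
    ⟨2 | 2⟩
    ⟨3 | 0⟩
    ⟨3 | 1 1⟩
    ⟨4 | 0⟩
    ⟨4 | 1⟩
    ⟨5 | 1⟩
    ⟨5 | 1⟩
    ⟨5 | 1⟩


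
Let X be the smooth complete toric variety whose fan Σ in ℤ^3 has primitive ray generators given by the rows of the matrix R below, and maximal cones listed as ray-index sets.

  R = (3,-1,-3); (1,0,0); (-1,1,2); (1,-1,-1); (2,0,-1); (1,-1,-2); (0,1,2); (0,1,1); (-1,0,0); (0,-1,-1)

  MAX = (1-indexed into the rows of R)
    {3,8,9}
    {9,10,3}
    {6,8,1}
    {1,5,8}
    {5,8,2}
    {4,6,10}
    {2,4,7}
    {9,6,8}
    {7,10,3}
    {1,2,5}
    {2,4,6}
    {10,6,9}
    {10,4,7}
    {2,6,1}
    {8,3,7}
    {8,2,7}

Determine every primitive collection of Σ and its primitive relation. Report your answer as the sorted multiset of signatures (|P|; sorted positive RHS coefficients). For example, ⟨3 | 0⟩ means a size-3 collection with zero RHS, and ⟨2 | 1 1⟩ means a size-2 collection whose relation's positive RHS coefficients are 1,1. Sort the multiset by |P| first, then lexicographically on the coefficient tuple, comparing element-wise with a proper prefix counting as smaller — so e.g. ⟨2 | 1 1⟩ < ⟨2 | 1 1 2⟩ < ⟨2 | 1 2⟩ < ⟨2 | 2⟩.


Primitive collections (23):

  P = {2,9}:  v_{2} + v_{9} = 0  so sig = ⟨2 | 0⟩
  P = {3,6}:  v_{3} + v_{6} = 0  so sig = ⟨2 | 0⟩
  P = {8,10}:  v_{8} + v_{10} = 0  so sig = ⟨2 | 0⟩
  P = {1,3}:  v_{1} + v_{3} = v_{5}  so sig = ⟨2 | 1⟩
  P = {2,3}:  v_{2} + v_{3} = v_{7}  so sig = ⟨2 | 1⟩
  P = {2,10}:  v_{2} + v_{10} = v_{4}  so sig = ⟨2 | 1⟩
  P = {4,8}:  v_{4} + v_{8} = v_{2}  so sig = ⟨2 | 1⟩
  P = {4,9}:  v_{4} + v_{9} = v_{10}  so sig = ⟨2 | 1⟩
  P = {5,6}:  v_{5} + v_{6} = v_{1}  so sig = ⟨2 | 1⟩
  P = {6,7}:  v_{6} + v_{7} = v_{2}  so sig = ⟨2 | 1⟩
  P = {7,9}:  v_{7} + v_{9} = v_{3}  so sig = ⟨2 | 1⟩
  P = {1,7}:  v_{1} + v_{7} = v_{2} + v_{5}  so sig = ⟨2 | 1 1⟩
  P = {3,4}:  v_{3} + v_{4} = v_{7} + v_{10}  so sig = ⟨2 | 1 1⟩
  P = {3,5}:  v_{3} + v_{5} = v_{2} + v_{8}  so sig = ⟨2 | 1 1⟩
  P = {5,9}:  v_{5} + v_{9} = v_{6} + v_{8}  so sig = ⟨2 | 1 1⟩
  P = {5,10}:  v_{5} + v_{10} = v_{2} + v_{6}  so sig = ⟨2 | 1 1⟩
  P = {1,9}:  v_{1} + v_{9} = 2·v_{6} + v_{8}  so sig = ⟨2 | 1 2⟩
  P = {1,10}:  v_{1} + v_{10} = v_{2} + 2·v_{6}  so sig = ⟨2 | 1 2⟩
  P = {4,5}:  v_{4} + v_{5} = 2·v_{2} + v_{6}  so sig = ⟨2 | 1 2⟩
  P = {5,7}:  v_{5} + v_{7} = 2·v_{2} + v_{8}  so sig = ⟨2 | 1 2⟩
  P = {1,4}:  v_{1} + v_{4} = 2·v_{2} + 2·v_{6}  so sig = ⟨2 | 2 2⟩
  P = {2,6,8}:  v_{2} + v_{6} + v_{8} = v_{5}  so sig = ⟨3 | 1⟩
  P = {1,2,8}:  v_{1} + v_{2} + v_{8} = 2·v_{5}  so sig = ⟨3 | 2⟩

so the primitive-relation signature multiset is
[⟨2 | 0⟩, ⟨2 | 0⟩, ⟨2 | 0⟩, ⟨2 | 1⟩, ⟨2 | 1⟩, ⟨2 | 1⟩, ⟨2 | 1⟩, ⟨2 | 1⟩, ⟨2 | 1⟩, ⟨2 | 1⟩, ⟨2 | 1⟩, ⟨2 | 1 1⟩, ⟨2 | 1 1⟩, ⟨2 | 1 1⟩, ⟨2 | 1 1⟩, ⟨2 | 1 1⟩, ⟨2 | 1 2⟩, ⟨2 | 1 2⟩, ⟨2 | 1 2⟩, ⟨2 | 1 2⟩, ⟨2 | 2 2⟩, ⟨3 | 1⟩, ⟨3 | 2⟩]


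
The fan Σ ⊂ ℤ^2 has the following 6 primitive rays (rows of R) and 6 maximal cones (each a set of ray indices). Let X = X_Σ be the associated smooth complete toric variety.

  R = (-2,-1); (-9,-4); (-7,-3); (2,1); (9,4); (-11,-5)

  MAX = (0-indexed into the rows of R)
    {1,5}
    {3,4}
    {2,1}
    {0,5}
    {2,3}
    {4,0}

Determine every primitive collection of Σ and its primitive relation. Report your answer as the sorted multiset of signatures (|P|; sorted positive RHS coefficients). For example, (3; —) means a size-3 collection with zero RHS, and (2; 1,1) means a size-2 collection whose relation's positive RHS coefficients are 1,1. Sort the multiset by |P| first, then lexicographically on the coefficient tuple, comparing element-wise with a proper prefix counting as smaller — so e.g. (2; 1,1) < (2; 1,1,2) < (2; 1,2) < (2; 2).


|primitive collections| = 9. Relations:

  P = {0,3}:  v_{0} + v_{3} = 0  so sig = (2; —)
  P = {1,4}:  v_{1} + v_{4} = 0  so sig = (2; —)
  P = {0,1}:  v_{0} + v_{1} = v_{5}  so sig = (2; 1)
  P = {0,2}:  v_{0} + v_{2} = v_{1}  so sig = (2; 1)
  P = {1,3}:  v_{1} + v_{3} = v_{2}  so sig = (2; 1)
  P = {2,4}:  v_{2} + v_{4} = v_{3}  so sig = (2; 1)
  P = {3,5}:  v_{3} + v_{5} = v_{1}  so sig = (2; 1)
  P = {4,5}:  v_{4} + v_{5} = v_{0}  so sig = (2; 1)
  P = {2,5}:  v_{2} + v_{5} = 2·v_{1}  so sig = (2; 2)

Hence PRS(X_Σ) =
{ (2; —) ×2,  (2; 1) ×6,  (2; 2) }


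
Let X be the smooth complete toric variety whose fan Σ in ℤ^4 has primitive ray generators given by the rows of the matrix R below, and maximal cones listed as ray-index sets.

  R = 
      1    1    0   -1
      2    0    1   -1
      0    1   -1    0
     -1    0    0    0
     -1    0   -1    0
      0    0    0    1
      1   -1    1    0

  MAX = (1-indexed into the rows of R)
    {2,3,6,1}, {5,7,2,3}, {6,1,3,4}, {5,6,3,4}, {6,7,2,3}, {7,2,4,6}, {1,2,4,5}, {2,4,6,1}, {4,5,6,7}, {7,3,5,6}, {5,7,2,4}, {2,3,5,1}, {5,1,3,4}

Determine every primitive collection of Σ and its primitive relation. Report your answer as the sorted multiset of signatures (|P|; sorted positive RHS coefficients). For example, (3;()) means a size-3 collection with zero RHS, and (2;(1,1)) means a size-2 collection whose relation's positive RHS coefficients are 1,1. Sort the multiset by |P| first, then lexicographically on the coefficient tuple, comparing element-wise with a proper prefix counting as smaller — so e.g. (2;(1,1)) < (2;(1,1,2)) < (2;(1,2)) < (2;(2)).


Minimal non-faces — 5 found among 7 rays, 13 max cones:

  P = {1,7}:  v_{1} + v_{7} = v_{2} ; sig = (2;(1))
  P = {3,4,7}:  v_{3} + v_{4} + v_{7} = 0 ; sig = (3;())
  P = {1,5,6}:  v_{1} + v_{5} + v_{6} = v_{3} ; sig = (3;(1))
  P = {2,3,4}:  v_{2} + v_{3} + v_{4} = v_{1} ; sig = (3;(1))
  P = {2,5,6}:  v_{2} + v_{5} + v_{6} = v_{3} + v_{7} ; sig = (3;(1,1))

Signatures (|P|; sorted positive RHS coefficients), sorted:
[(2;(1)), (3;()), (3;(1)), (3;(1)), (3;(1,1))]


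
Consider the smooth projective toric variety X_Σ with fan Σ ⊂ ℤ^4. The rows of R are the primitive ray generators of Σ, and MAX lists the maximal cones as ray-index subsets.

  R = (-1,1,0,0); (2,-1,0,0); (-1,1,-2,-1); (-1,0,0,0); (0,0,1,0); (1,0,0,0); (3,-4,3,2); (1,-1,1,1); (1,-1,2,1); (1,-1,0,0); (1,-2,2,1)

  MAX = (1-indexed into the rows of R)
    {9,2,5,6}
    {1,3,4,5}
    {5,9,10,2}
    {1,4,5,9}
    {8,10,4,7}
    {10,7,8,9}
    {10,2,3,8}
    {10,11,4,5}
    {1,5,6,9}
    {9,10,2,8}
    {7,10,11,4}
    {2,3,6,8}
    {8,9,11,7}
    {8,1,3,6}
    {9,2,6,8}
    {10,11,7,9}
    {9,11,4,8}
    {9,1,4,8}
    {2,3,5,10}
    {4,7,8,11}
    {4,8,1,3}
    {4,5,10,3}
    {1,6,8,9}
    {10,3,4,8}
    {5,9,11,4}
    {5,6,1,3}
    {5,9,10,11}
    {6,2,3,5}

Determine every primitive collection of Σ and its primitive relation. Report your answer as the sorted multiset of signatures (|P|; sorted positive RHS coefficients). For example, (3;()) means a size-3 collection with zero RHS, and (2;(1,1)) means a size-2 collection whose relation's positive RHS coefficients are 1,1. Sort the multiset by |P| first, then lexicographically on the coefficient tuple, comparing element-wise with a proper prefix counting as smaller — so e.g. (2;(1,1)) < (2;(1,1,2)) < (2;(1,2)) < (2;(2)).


Σ has 19 primitive collections:

  P = {1,10}:  v_{1} + v_{10} = 0 — sig = (2;())
  P = {3,9}:  v_{3} + v_{9} = 0 — sig = (2;())
  P = {4,6}:  v_{4} + v_{6} = 0 — sig = (2;())
  P = {1,2}:  v_{1} + v_{2} = v_{6} — sig = (2;(1))
  P = {2,4}:  v_{2} + v_{4} = v_{10} — sig = (2;(1))
  P = {5,8}:  v_{5} + v_{8} = v_{9} — sig = (2;(1))
  P = {6,10}:  v_{6} + v_{10} = v_{2} — sig = (2;(1))
  P = {1,7}:  v_{1} + v_{7} = v_{8} + v_{11} — sig = (2;(1,1))
  P = {1,11}:  v_{1} + v_{11} = v_{4} + v_{9} — sig = (2;(1,1))
  P = {3,11}:  v_{3} + v_{11} = v_{4} + v_{10} — sig = (2;(1,1))
  P = {6,11}:  v_{6} + v_{11} = v_{9} + v_{10} — sig = (2;(1,1))
  P = {5,7}:  v_{5} + v_{7} = v_{9} + v_{10} + v_{11} — sig = (2;(1,1,1))
  P = {3,7}:  v_{3} + v_{7} = v_{4} + v_{8} + 2·v_{10} — sig = (2;(1,1,2))
  P = {6,7}:  v_{6} + v_{7} = v_{8} + v_{9} + 2·v_{10} — sig = (2;(1,1,2))
  P = {2,7}:  v_{2} + v_{7} = v_{8} + v_{9} + 3·v_{10} — sig = (2;(1,1,3))
  P = {2,11}:  v_{2} + v_{11} = v_{9} + 2·v_{10} — sig = (2;(1,2))
  P = {4,9,10}:  v_{4} + v_{9} + v_{10} = v_{11} — sig = (3;(1))
  P = {8,10,11}:  v_{8} + v_{10} + v_{11} = v_{7} — sig = (3;(1))
  P = {4,7,9}:  v_{4} + v_{7} + v_{9} = v_{8} + 2·v_{11} — sig = (3;(1,2))

Hence PRS(X_Σ) =
[(2;()), (2;()), (2;()), (2;(1)), (2;(1)), (2;(1)), (2;(1)), (2;(1,1)), (2;(1,1)), (2;(1,1)), (2;(1,1)), (2;(1,1,1)), (2;(1,1,2)), (2;(1,1,2)), (2;(1,1,3)), (2;(1,2)), (3;(1)), (3;(1)), (3;(1,2))]
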